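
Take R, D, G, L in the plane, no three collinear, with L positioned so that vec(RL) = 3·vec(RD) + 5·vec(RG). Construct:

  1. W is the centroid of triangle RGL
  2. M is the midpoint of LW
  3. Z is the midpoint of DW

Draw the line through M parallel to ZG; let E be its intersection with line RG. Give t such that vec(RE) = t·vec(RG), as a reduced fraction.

t = 7/2

Choose coordinates R = (0, 0), D = (1, 0), G = (0, 1), L = (3, 5).
1. W is the centroid of triangle RGL ⇒ W = (1, 2)
2. M is the midpoint of LW ⇒ M = (2, 7/2)
3. Z is the midpoint of DW ⇒ Z = (1, 1)
through M parallel to ZG: direction (-1, 0); meets RG at E = (0, 7/2)
E = R + t·(G−R) with t = 7/2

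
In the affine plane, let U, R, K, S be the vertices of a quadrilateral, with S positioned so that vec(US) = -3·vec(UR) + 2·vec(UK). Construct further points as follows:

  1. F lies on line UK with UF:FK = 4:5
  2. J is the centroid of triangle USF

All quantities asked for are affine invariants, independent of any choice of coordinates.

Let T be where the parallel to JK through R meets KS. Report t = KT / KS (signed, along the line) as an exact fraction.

Choose coordinates U = (0, 0), R = (1, 0), K = (0, 1), S = (-3, 2).
1. F lies on line UK with UF:FK = 4:5 ⇒ F = (0, 4/9)
2. J is the centroid of triangle USF ⇒ J = (-1, 22/27)
through R parallel to JK: direction (1, 5/27); meets KS at T = (16/7, 5/21)
T = K + t·(S−K) with t = -16/21

t = -16/21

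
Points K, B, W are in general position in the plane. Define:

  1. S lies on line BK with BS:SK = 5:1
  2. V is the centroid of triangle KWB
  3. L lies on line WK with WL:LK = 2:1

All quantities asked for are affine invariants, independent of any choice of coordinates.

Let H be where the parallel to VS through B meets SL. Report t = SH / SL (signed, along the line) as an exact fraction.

t = -5/2

Choose coordinates K = (0, 0), B = (1, 0), W = (0, 1).
1. S lies on line BK with BS:SK = 5:1 ⇒ S = (1/6, 0)
2. V is the centroid of triangle KWB ⇒ V = (1/3, 1/3)
3. L lies on line WK with WL:LK = 2:1 ⇒ L = (0, 1/3)
through B parallel to VS: direction (-1/6, -1/3); meets SL at H = (7/12, -5/6)
H = S + t·(L−S) with t = -5/2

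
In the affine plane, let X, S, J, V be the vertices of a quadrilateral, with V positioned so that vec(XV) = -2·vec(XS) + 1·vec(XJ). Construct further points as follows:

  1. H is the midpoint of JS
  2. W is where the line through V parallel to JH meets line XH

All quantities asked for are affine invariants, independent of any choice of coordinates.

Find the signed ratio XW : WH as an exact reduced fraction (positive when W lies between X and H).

XW:WH = -1/2

Work in coordinates with X = (0, 0), S = (1, 0), J = (0, 1), V = (-2, 1).
1. H is the midpoint of JS ⇒ H = (1/2, 1/2)
2. W is where the line through V parallel to JH meets line XH ⇒ W = (-1/2, -1/2)
W = X + t·(H−X) with t = -1, so XW:WH = t:(1−t) = -1:2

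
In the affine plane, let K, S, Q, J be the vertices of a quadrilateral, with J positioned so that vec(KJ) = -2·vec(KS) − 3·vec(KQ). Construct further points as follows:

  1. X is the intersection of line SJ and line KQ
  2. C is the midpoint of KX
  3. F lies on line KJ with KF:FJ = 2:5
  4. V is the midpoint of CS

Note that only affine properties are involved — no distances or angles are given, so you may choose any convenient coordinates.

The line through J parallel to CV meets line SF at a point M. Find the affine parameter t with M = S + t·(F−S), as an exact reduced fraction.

t = 21

Work in coordinates with K = (0, 0), S = (1, 0), Q = (0, 1), J = (-2, -3).
1. X is the intersection of line SJ and line KQ ⇒ X = (0, -1)
2. C is the midpoint of KX ⇒ C = (0, -1/2)
3. F lies on line KJ with KF:FJ = 2:5 ⇒ F = (-4/7, -6/7)
4. V is the midpoint of CS ⇒ V = (1/2, -1/4)
through J parallel to CV: direction (1/2, 1/4); meets SF at M = (-32, -18)
M = S + t·(F−S) with t = 21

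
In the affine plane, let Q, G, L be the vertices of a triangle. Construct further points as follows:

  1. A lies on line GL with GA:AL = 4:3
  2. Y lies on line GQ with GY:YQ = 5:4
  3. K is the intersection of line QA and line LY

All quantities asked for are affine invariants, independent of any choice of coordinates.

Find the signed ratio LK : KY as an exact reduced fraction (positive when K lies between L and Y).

LK:KY = 27/16

Work in coordinates with Q = (0, 0), G = (1, 0), L = (0, 1).
1. A lies on line GL with GA:AL = 4:3 ⇒ A = (3/7, 4/7)
2. Y lies on line GQ with GY:YQ = 5:4 ⇒ Y = (4/9, 0)
3. K is the intersection of line QA and line LY ⇒ K = (12/43, 16/43)
K = L + t·(Y−L) with t = 27/43, so LK:KY = t:(1−t) = 27/43:16/43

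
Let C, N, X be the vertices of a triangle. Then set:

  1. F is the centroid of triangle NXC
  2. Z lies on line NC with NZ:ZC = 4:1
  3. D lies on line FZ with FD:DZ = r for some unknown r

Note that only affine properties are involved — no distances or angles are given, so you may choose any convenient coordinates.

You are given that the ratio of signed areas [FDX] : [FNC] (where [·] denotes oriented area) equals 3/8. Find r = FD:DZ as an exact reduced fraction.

r = 5/3

Assign C = (0, 0), N = (1, 0), X = (0, 1) — the answer is frame-independent, so this choice is without loss of generality.
1. F is the centroid of triangle NXC ⇒ F = (1/3, 1/3)
2. Z lies on line NC with NZ:ZC = 4:1 ⇒ Z = (1/5, 0)
3. With FD:DZ = r, write λ = r/(r+1) so D = F + λ·(Z−F); D is affine-linear in λ
Every point depending on D is an affine combination of D and λ-independent points, so each such coordinate is linear in λ; the λ² term in each signed area is a multiple of (Z−F)×(Z−F) = 0, so 2·[FDX] and 2·[FNC] are each linear in λ. Evaluating at λ=0 and λ=1:
  2·[FDX] = -1/5·λ,   2·[FNC] = -1/3
So [FDX]:[FNC] = (-1/5·λ) / (-1/3). Setting this equal to 3/8:
  -1/5·λ = 3/8·(-1/3)  ⇒  λ = 5/8
Then r = λ/(1−λ) = (5/8)/(3/8) = 5/3. Check: with r = 5/3, D = (1/4, 1/8) and [FDX]:[FNC] = 3/8 as required.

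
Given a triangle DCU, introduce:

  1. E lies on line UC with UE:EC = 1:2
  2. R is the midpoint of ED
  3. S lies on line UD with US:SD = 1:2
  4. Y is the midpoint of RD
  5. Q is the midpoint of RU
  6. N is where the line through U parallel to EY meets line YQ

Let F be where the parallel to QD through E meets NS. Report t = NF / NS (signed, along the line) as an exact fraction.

t = -15

Work in coordinates with D = (0, 0), C = (1, 0), U = (0, 1).
1. E lies on line UC with UE:EC = 1:2 ⇒ E = (1/3, 2/3)
2. R is the midpoint of ED ⇒ R = (1/6, 1/3)
3. S lies on line UD with US:SD = 1:2 ⇒ S = (0, 2/3)
4. Y is the midpoint of RD ⇒ Y = (1/12, 1/6)
5. Q is the midpoint of RU ⇒ Q = (1/12, 2/3)
6. N is where the line through U parallel to EY meets line YQ ⇒ N = (1/12, 7/6)
through E parallel to QD: direction (-1/12, -2/3); meets NS at F = (4/3, 26/3)
F = N + t·(S−N) with t = -15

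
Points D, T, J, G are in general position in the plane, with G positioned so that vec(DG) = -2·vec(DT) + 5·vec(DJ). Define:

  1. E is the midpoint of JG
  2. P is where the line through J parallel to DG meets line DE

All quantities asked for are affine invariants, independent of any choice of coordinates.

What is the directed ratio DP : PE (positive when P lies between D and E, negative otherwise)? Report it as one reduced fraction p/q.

Choose coordinates D = (0, 0), T = (1, 0), J = (0, 1), G = (-2, 5).
1. E is the midpoint of JG ⇒ E = (-1, 3)
2. P is where the line through J parallel to DG meets line DE ⇒ P = (-2, 6)
P = D + t·(E−D) with t = 2, so DP:PE = t:(1−t) = 2:-1

DP:PE = -2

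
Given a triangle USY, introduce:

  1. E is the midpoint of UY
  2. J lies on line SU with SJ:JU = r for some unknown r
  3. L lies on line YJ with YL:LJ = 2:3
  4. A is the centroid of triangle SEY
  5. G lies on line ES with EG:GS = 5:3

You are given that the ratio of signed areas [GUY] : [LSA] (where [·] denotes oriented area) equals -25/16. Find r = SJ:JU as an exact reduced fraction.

r = -5/3

Work in coordinates with U = (0, 0), S = (1, 0), Y = (0, 1).
1. E is the midpoint of UY ⇒ E = (0, 1/2)
2. With SJ:JU = r, write λ = r/(r+1) so J = S + λ·(U−S); J is affine-linear in λ
3. L lies on line YJ with YL:LJ = 2:3 ⇒ L is an affine combination of earlier points and hence also affine-linear in λ
4. A is the centroid of triangle SEY ⇒ A = (1/3, 1/2)
5. G lies on line ES with EG:GS = 5:3 ⇒ G = (5/8, 3/16)
Every point depending on J is an affine combination of J and λ-independent points, so each such coordinate is linear in λ; the λ² term in each signed area is a multiple of (U−S)×(U−S) = 0, so 2·[GUY] and 2·[LSA] are each linear in λ. Evaluating at λ=0 and λ=1:
  2·[GUY] = -5/8,   2·[LSA] = 1/5·λ − 1/10
So [GUY]:[LSA] = (-5/8) / (1/5·λ − 1/10). Setting this equal to -25/16:
  -5/8 = -25/16·(1/5·λ − 1/10)  ⇒  λ = 5/2
Then r = λ/(1−λ) = (5/2)/(-3/2) = -5/3. Check: with r = -5/3, J = (-3/2, 0) and [GUY]:[LSA] = -25/16 as required.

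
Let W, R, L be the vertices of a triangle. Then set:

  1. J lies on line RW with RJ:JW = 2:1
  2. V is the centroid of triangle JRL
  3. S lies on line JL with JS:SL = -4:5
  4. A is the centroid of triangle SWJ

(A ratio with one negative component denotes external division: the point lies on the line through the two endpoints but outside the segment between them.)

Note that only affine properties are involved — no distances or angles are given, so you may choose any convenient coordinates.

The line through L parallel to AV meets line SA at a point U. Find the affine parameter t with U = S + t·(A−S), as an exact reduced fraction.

t = 45/29

Work in coordinates with W = (0, 0), R = (1, 0), L = (0, 1).
1. J lies on line RW with RJ:JW = 2:1 ⇒ J = (1/3, 0)
2. V is the centroid of triangle JRL ⇒ V = (4/9, 1/3)
3. S lies on line JL with JS:SL = -4:5 ⇒ S = (5/3, -4)
4. A is the centroid of triangle SWJ ⇒ A = (2/3, -4/3)
through L parallel to AV: direction (-2/9, 5/3); meets SA at U = (10/87, 4/29)
U = S + t·(A−S) with t = 45/29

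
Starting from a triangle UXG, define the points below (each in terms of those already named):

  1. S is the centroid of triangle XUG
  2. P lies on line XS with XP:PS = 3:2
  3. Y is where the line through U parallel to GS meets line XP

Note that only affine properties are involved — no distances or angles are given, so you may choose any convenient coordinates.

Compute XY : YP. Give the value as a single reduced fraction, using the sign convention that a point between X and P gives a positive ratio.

Assign U = (0, 0), X = (1, 0), G = (0, 1) — the answer is frame-independent, so this choice is without loss of generality.
1. S is the centroid of triangle XUG ⇒ S = (1/3, 1/3)
2. P lies on line XS with XP:PS = 3:2 ⇒ P = (3/5, 1/5)
3. Y is where the line through U parallel to GS meets line XP ⇒ Y = (-1/3, 2/3)
Y = X + t·(P−X) with t = 10/3, so XY:YP = t:(1−t) = 10/3:-7/3

XY:YP = -10/7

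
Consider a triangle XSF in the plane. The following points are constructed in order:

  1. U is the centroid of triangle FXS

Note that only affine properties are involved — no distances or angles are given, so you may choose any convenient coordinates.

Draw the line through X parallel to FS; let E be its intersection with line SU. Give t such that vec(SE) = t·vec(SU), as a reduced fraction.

t = 3

Choose coordinates X = (0, 0), S = (1, 0), F = (0, 1).
1. U is the centroid of triangle FXS ⇒ U = (1/3, 1/3)
through X parallel to FS: direction (1, -1); meets SU at E = (-1, 1)
E = S + t·(U−S) with t = 3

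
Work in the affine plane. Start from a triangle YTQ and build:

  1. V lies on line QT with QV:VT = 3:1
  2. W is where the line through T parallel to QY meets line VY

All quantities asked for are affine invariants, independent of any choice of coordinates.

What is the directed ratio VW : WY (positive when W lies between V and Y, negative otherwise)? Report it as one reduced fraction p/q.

Set Y = (0, 0), T = (1, 0), Q = (0, 1); any affine frame gives the same invariant.
1. V lies on line QT with QV:VT = 3:1 ⇒ V = (3/4, 1/4)
2. W is where the line through T parallel to QY meets line VY ⇒ W = (1, 1/3)
W = V + t·(Y−V) with t = -1/3, so VW:WY = t:(1−t) = -1/3:4/3

VW:WY = -1/4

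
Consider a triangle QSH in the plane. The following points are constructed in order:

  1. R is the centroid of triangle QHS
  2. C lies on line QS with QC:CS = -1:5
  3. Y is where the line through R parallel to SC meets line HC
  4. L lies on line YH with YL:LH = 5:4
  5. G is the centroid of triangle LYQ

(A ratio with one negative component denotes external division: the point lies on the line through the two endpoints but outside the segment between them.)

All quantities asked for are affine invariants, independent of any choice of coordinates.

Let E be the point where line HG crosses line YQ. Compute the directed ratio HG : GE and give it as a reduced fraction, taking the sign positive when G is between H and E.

HG:GE = 22/5

Set Q = (0, 0), S = (1, 0), H = (0, 1); any affine frame gives the same invariant.
1. R is the centroid of triangle QHS ⇒ R = (1/3, 1/3)
2. C lies on line QS with QC:CS = -1:5 ⇒ C = (-1/4, 0)
3. Y is where the line through R parallel to SC meets line HC ⇒ Y = (-1/6, 1/3)
4. L lies on line YH with YL:LH = 5:4 ⇒ L = (-2/27, 19/27)
5. G is the centroid of triangle LYQ ⇒ G = (-13/162, 28/81)
line HG meets YQ at E = (-13/132, 13/66)
G = H + t·(E−H) with t = 22/27, so HG:GE = 22/27:5/27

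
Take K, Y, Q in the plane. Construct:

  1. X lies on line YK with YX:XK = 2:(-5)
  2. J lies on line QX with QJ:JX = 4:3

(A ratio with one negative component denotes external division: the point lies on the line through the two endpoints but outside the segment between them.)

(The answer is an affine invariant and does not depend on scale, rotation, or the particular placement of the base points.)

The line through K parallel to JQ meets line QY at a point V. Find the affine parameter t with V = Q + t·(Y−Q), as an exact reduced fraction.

Assign K = (0, 0), Y = (1, 0), Q = (0, 1) — the answer is frame-independent, so this choice is without loss of generality.
1. X lies on line YK with YX:XK = 2:(-5) ⇒ X = (5/3, 0)
2. J lies on line QX with QJ:JX = 4:3 ⇒ J = (20/21, 3/7)
through K parallel to JQ: direction (-20/21, 4/7); meets QY at V = (5/2, -3/2)
V = Q + t·(Y−Q) with t = 5/2

t = 5/2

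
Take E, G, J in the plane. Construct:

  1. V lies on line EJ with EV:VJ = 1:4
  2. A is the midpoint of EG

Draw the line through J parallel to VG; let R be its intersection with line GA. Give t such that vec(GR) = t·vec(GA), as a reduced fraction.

t = -8

Work in coordinates with E = (0, 0), G = (1, 0), J = (0, 1).
1. V lies on line EJ with EV:VJ = 1:4 ⇒ V = (0, 1/5)
2. A is the midpoint of EG ⇒ A = (1/2, 0)
through J parallel to VG: direction (1, -1/5); meets GA at R = (5, 0)
R = G + t·(A−G) with t = -8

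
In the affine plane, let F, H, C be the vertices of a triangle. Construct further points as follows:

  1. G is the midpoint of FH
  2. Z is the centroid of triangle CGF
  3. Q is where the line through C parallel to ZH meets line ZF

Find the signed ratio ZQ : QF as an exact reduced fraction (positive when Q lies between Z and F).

Set F = (0, 0), H = (1, 0), C = (0, 1); any affine frame gives the same invariant.
1. G is the midpoint of FH ⇒ G = (1/2, 0)
2. Z is the centroid of triangle CGF ⇒ Z = (1/6, 1/3)
3. Q is where the line through C parallel to ZH meets line ZF ⇒ Q = (5/12, 5/6)
Q = Z + t·(F−Z) with t = -3/2, so ZQ:QF = t:(1−t) = -3/2:5/2

ZQ:QF = -3/5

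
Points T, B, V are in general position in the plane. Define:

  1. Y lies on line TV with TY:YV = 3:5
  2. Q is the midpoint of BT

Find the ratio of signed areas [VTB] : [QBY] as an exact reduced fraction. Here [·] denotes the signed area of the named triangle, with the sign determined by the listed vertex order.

Work in coordinates with T = (0, 0), B = (1, 0), V = (0, 1).
1. Y lies on line TV with TY:YV = 3:5 ⇒ Y = (0, 3/8)
2. Q is the midpoint of BT ⇒ Q = (1/2, 0)
2·[VTB] = 1, 2·[QBY] = 3/16
[VTB]:[QBY] = 1:3/16 = 16/3

[VTB]:[QBY] = 16/3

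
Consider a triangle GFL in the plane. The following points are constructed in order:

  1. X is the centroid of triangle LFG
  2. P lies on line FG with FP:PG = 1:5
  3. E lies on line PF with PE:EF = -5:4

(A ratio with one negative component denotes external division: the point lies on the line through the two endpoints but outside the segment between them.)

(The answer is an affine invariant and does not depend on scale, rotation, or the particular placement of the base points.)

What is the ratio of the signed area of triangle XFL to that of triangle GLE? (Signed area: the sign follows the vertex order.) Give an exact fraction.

[XFL]:[GLE] = -1/5

Set G = (0, 0), F = (1, 0), L = (0, 1); any affine frame gives the same invariant.
1. X is the centroid of triangle LFG ⇒ X = (1/3, 1/3)
2. P lies on line FG with FP:PG = 1:5 ⇒ P = (5/6, 0)
3. E lies on line PF with PE:EF = -5:4 ⇒ E = (5/3, 0)
2·[XFL] = 1/3, 2·[GLE] = -5/3
[XFL]:[GLE] = 1/3:-5/3 = -1/5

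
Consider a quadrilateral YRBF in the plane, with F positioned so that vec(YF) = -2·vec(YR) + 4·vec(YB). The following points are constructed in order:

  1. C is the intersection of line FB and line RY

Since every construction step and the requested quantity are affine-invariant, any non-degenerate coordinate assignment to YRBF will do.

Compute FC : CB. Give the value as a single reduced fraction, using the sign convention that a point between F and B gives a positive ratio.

Choose coordinates Y = (0, 0), R = (1, 0), B = (0, 1), F = (-2, 4).
1. C is the intersection of line FB and line RY ⇒ C = (2/3, 0)
C = F + t·(B−F) with t = 4/3, so FC:CB = t:(1−t) = 4/3:-1/3

FC:CB = -4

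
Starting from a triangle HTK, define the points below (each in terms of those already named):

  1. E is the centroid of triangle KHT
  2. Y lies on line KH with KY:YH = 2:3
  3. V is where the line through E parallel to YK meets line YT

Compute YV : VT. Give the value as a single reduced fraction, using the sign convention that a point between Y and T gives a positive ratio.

Assign H = (0, 0), T = (1, 0), K = (0, 1) — the answer is frame-independent, so this choice is without loss of generality.
1. E is the centroid of triangle KHT ⇒ E = (1/3, 1/3)
2. Y lies on line KH with KY:YH = 2:3 ⇒ Y = (0, 3/5)
3. V is where the line through E parallel to YK meets line YT ⇒ V = (1/3, 2/5)
V = Y + t·(T−Y) with t = 1/3, so YV:VT = t:(1−t) = 1/3:2/3

YV:VT = 1/2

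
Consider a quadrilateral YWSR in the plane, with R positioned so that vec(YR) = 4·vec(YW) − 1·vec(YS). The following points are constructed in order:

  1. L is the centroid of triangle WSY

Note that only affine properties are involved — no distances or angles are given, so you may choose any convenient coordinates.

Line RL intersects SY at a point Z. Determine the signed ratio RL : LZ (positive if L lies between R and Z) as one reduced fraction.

Set Y = (0, 0), W = (1, 0), S = (0, 1), R = (4, -1); any affine frame gives the same invariant.
1. L is the centroid of triangle WSY ⇒ L = (1/3, 1/3)
line RL meets SY at Z = (0, 5/11)
L = R + t·(Z−R) with t = 11/12, so RL:LZ = 11/12:1/12

RL:LZ = 11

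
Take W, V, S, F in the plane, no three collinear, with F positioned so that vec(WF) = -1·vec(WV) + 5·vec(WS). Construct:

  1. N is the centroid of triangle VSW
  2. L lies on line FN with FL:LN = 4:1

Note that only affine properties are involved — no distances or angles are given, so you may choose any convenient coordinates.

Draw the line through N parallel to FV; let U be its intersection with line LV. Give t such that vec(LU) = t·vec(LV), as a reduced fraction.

t = -1/4

Set W = (0, 0), V = (1, 0), S = (0, 1), F = (-1, 5); any affine frame gives the same invariant.
1. N is the centroid of triangle VSW ⇒ N = (1/3, 1/3)
2. L lies on line FN with FL:LN = 4:1 ⇒ L = (1/15, 19/15)
through N parallel to FV: direction (2, -5); meets LV at U = (-1/6, 19/12)
U = L + t·(V−L) with t = -1/4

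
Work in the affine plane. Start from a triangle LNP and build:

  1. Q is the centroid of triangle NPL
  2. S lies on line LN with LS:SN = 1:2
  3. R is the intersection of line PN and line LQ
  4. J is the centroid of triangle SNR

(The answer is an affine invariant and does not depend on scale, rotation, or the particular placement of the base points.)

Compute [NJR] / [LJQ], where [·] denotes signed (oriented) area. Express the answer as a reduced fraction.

[NJR]:[LJQ] = -3/4

Work in coordinates with L = (0, 0), N = (1, 0), P = (0, 1).
1. Q is the centroid of triangle NPL ⇒ Q = (1/3, 1/3)
2. S lies on line LN with LS:SN = 1:2 ⇒ S = (1/3, 0)
3. R is the intersection of line PN and line LQ ⇒ R = (1/2, 1/2)
4. J is the centroid of triangle SNR ⇒ J = (11/18, 1/6)
2·[NJR] = -1/9, 2·[LJQ] = 4/27
[NJR]:[LJQ] = -1/9:4/27 = -3/4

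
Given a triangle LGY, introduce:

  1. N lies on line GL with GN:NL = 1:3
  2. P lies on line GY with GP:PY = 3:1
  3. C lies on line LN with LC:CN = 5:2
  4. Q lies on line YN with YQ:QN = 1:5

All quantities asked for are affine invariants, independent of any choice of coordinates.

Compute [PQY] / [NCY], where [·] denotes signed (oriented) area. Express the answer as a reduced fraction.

[PQY]:[NCY] = 7/144

Choose coordinates L = (0, 0), G = (1, 0), Y = (0, 1).
1. N lies on line GL with GN:NL = 1:3 ⇒ N = (3/4, 0)
2. P lies on line GY with GP:PY = 3:1 ⇒ P = (1/4, 3/4)
3. C lies on line LN with LC:CN = 5:2 ⇒ C = (15/28, 0)
4. Q lies on line YN with YQ:QN = 1:5 ⇒ Q = (1/8, 5/6)
2·[PQY] = -1/96, 2·[NCY] = -3/14
[PQY]:[NCY] = -1/96:-3/14 = 7/144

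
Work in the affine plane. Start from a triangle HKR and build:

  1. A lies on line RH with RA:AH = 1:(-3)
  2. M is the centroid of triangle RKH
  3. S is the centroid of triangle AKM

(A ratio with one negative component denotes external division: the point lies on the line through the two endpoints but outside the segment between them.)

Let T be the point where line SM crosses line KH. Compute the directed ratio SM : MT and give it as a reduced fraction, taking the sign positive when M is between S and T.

SM:MT = 5/6

Work in coordinates with H = (0, 0), K = (1, 0), R = (0, 1).
1. A lies on line RH with RA:AH = 1:(-3) ⇒ A = (0, 3/2)
2. M is the centroid of triangle RKH ⇒ M = (1/3, 1/3)
3. S is the centroid of triangle AKM ⇒ S = (4/9, 11/18)
line SM meets KH at T = (1/5, 0)
M = S + t·(T−S) with t = 5/11, so SM:MT = 5/11:6/11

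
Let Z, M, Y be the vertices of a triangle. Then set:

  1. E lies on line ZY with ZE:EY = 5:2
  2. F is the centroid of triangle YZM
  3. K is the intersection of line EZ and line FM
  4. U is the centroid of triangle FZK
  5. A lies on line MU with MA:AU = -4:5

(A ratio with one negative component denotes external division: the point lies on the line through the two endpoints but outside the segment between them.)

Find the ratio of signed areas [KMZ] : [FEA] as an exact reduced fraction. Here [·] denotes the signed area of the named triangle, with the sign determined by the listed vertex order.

[KMZ]:[FEA] = 63/142

Choose coordinates Z = (0, 0), M = (1, 0), Y = (0, 1).
1. E lies on line ZY with ZE:EY = 5:2 ⇒ E = (0, 5/7)
2. F is the centroid of triangle YZM ⇒ F = (1/3, 1/3)
3. K is the intersection of line EZ and line FM ⇒ K = (0, 1/2)
4. U is the centroid of triangle FZK ⇒ U = (1/9, 5/18)
5. A lies on line MU with MA:AU = -4:5 ⇒ A = (41/9, -10/9)
2·[KMZ] = -1/2, 2·[FEA] = -71/63
[KMZ]:[FEA] = -1/2:-71/63 = 63/142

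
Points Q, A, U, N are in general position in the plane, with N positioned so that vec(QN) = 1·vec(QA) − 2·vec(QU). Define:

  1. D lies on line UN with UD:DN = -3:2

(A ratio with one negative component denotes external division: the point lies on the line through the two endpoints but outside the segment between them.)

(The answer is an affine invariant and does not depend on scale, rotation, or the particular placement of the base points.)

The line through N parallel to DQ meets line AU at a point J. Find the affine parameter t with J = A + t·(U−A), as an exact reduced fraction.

Assign Q = (0, 0), A = (1, 0), U = (0, 1), N = (1, -2) — the answer is frame-independent, so this choice is without loss of generality.
1. D lies on line UN with UD:DN = -3:2 ⇒ D = (3, -8)
through N parallel to DQ: direction (-3, 8); meets AU at J = (-1/5, 6/5)
J = A + t·(U−A) with t = 6/5

t = 6/5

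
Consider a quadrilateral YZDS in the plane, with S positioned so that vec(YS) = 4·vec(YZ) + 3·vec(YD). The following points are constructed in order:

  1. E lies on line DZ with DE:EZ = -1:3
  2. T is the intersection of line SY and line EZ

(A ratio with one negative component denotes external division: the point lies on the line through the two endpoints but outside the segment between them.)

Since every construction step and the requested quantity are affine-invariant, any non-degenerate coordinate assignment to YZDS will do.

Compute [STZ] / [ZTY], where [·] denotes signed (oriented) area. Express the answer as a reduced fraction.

Work in coordinates with Y = (0, 0), Z = (1, 0), D = (0, 1), S = (4, 3).
1. E lies on line DZ with DE:EZ = -1:3 ⇒ E = (-1/2, 3/2)
2. T is the intersection of line SY and line EZ ⇒ T = (4/7, 3/7)
2·[STZ] = 18/7, 2·[ZTY] = 3/7
[STZ]:[ZTY] = 18/7:3/7 = 6

[STZ]:[ZTY] = 6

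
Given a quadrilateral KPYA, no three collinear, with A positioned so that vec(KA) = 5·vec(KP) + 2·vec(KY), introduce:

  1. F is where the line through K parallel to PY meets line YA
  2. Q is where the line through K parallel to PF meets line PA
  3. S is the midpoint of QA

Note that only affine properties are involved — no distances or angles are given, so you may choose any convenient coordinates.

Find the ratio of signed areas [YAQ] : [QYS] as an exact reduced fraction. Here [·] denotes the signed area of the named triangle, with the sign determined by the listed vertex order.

Set K = (0, 0), P = (1, 0), Y = (0, 1), A = (5, 2); any affine frame gives the same invariant.
1. F is where the line through K parallel to PY meets line YA ⇒ F = (-5/6, 5/6)
2. Q is where the line through K parallel to PF meets line PA ⇒ Q = (11/21, -5/21)
3. S is the midpoint of QA ⇒ S = (58/21, 37/42)
2·[YAQ] = -47/7, 2·[QYS] = -47/14
[YAQ]:[QYS] = -47/7:-47/14 = 2

[YAQ]:[QYS] = 2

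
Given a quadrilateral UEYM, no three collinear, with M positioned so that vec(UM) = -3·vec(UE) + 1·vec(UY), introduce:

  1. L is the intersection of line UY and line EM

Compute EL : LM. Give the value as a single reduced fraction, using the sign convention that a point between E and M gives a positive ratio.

Set U = (0, 0), E = (1, 0), Y = (0, 1), M = (-3, 1); any affine frame gives the same invariant.
1. L is the intersection of line UY and line EM ⇒ L = (0, 1/4)
L = E + t·(M−E) with t = 1/4, so EL:LM = t:(1−t) = 1/4:3/4

EL:LM = 1/3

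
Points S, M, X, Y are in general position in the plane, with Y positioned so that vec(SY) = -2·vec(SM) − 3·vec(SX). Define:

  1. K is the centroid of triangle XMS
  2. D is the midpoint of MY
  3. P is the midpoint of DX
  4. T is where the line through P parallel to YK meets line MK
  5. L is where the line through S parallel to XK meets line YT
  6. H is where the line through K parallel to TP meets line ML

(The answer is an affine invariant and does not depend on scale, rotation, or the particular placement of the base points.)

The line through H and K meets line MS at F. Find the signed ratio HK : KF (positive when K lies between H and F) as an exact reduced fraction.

Work in coordinates with S = (0, 0), M = (1, 0), X = (0, 1), Y = (-2, -3).
1. K is the centroid of triangle XMS ⇒ K = (1/3, 1/3)
2. D is the midpoint of MY ⇒ D = (-1/2, -3/2)
3. P is the midpoint of DX ⇒ P = (-1/4, -1/4)
4. T is where the line through P parallel to YK meets line MK ⇒ T = (11/54, 43/108)
5. L is where the line through S parallel to XK meets line YT ⇒ L = (-20/843, 40/843)
6. H is where the line through K parallel to TP meets line ML ⇒ H = (127/990, 4/99)
line HK meets MS at F = (1/10, 0)
K = H + t·(F−H) with t = -29/4, so HK:KF = -29/4:33/4

HK:KF = -29/33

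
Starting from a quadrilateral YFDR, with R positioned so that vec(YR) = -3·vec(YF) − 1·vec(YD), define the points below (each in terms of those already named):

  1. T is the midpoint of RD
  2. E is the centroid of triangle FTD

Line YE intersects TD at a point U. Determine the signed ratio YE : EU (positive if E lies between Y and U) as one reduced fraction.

Choose coordinates Y = (0, 0), F = (1, 0), D = (0, 1), R = (-3, -1).
1. T is the midpoint of RD ⇒ T = (-3/2, 0)
2. E is the centroid of triangle FTD ⇒ E = (-1/6, 1/3)
line YE meets TD at U = (-3/8, 3/4)
E = Y + t·(U−Y) with t = 4/9, so YE:EU = 4/9:5/9

YE:EU = 4/5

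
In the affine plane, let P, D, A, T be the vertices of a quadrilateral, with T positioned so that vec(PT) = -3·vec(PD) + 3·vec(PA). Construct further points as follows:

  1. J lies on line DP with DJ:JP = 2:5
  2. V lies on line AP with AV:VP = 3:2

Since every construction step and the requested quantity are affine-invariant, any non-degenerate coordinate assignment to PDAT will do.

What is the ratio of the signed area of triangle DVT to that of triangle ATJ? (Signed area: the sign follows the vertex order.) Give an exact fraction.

[DVT]:[ATJ] = -49/55

Set P = (0, 0), D = (1, 0), A = (0, 1), T = (-3, 3); any affine frame gives the same invariant.
1. J lies on line DP with DJ:JP = 2:5 ⇒ J = (5/7, 0)
2. V lies on line AP with AV:VP = 3:2 ⇒ V = (0, 2/5)
2·[DVT] = -7/5, 2·[ATJ] = 11/7
[DVT]:[ATJ] = -7/5:11/7 = -49/55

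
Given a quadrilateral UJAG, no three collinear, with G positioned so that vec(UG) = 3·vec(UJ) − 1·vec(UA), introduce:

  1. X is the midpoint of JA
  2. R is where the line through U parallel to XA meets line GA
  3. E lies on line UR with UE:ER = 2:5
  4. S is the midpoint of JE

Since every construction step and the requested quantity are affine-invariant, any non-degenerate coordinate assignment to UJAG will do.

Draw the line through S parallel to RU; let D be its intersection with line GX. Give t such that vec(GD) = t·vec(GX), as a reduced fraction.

Work in coordinates with U = (0, 0), J = (1, 0), A = (0, 1), G = (3, -1).
1. X is the midpoint of JA ⇒ X = (1/2, 1/2)
2. R is where the line through U parallel to XA meets line GA ⇒ R = (-3, 3)
3. E lies on line UR with UE:ER = 2:5 ⇒ E = (-6/7, 6/7)
4. S is the midpoint of JE ⇒ S = (1/14, 3/7)
through S parallel to RU: direction (3, -3); meets GX at D = (-3/4, 5/4)
D = G + t·(X−G) with t = 3/2

t = 3/2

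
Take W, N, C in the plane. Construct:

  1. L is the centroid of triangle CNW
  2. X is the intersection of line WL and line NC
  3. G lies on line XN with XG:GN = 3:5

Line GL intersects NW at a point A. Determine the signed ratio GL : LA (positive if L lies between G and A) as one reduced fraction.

GL:LA = -1/16

Work in coordinates with W = (0, 0), N = (1, 0), C = (0, 1).
1. L is the centroid of triangle CNW ⇒ L = (1/3, 1/3)
2. X is the intersection of line WL and line NC ⇒ X = (1/2, 1/2)
3. G lies on line XN with XG:GN = 3:5 ⇒ G = (11/16, 5/16)
line GL meets NW at A = (6, 0)
L = G + t·(A−G) with t = -1/15, so GL:LA = -1/15:16/15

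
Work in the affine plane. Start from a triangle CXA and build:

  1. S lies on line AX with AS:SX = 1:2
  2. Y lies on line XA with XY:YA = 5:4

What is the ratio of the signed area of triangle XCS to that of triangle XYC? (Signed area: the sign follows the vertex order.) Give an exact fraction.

Choose coordinates C = (0, 0), X = (1, 0), A = (0, 1).
1. S lies on line AX with AS:SX = 1:2 ⇒ S = (1/3, 2/3)
2. Y lies on line XA with XY:YA = 5:4 ⇒ Y = (4/9, 5/9)
2·[XCS] = -2/3, 2·[XYC] = 5/9
[XCS]:[XYC] = -2/3:5/9 = -6/5

[XCS]:[XYC] = -6/5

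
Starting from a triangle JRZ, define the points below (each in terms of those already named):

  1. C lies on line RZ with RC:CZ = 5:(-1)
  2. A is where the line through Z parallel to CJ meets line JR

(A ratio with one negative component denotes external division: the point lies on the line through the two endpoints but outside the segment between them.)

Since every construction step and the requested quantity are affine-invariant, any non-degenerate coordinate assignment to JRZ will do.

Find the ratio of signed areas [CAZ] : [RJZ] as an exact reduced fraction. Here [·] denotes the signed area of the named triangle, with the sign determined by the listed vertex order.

Choose coordinates J = (0, 0), R = (1, 0), Z = (0, 1).
1. C lies on line RZ with RC:CZ = 5:(-1) ⇒ C = (-1/4, 5/4)
2. A is where the line through Z parallel to CJ meets line JR ⇒ A = (1/5, 0)
2·[CAZ] = 1/5, 2·[RJZ] = -1
[CAZ]:[RJZ] = 1/5:-1 = -1/5

[CAZ]:[RJZ] = -1/5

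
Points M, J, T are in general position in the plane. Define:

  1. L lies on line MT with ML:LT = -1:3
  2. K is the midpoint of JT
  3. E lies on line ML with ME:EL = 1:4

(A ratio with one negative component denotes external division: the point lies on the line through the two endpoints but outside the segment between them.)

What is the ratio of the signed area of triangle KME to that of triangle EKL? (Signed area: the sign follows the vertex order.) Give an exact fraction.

Set M = (0, 0), J = (1, 0), T = (0, 1); any affine frame gives the same invariant.
1. L lies on line MT with ML:LT = -1:3 ⇒ L = (0, -1/2)
2. K is the midpoint of JT ⇒ K = (1/2, 1/2)
3. E lies on line ML with ME:EL = 1:4 ⇒ E = (0, -1/10)
2·[KME] = 1/20, 2·[EKL] = -1/5
[KME]:[EKL] = 1/20:-1/5 = -1/4

[KME]:[EKL] = -1/4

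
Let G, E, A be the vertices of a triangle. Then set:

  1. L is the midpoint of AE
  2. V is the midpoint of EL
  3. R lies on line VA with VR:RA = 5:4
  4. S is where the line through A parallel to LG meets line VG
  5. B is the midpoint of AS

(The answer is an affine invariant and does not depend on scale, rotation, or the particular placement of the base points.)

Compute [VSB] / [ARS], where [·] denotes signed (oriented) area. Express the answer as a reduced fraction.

Work in coordinates with G = (0, 0), E = (1, 0), A = (0, 1).
1. L is the midpoint of AE ⇒ L = (1/2, 1/2)
2. V is the midpoint of EL ⇒ V = (3/4, 1/4)
3. R lies on line VA with VR:RA = 5:4 ⇒ R = (1/3, 2/3)
4. S is where the line through A parallel to LG meets line VG ⇒ S = (-3/2, -1/2)
5. B is the midpoint of AS ⇒ B = (-3/4, 1/4)
2·[VSB] = -9/8, 2·[ARS] = -1
[VSB]:[ARS] = -9/8:-1 = 9/8

[VSB]:[ARS] = 9/8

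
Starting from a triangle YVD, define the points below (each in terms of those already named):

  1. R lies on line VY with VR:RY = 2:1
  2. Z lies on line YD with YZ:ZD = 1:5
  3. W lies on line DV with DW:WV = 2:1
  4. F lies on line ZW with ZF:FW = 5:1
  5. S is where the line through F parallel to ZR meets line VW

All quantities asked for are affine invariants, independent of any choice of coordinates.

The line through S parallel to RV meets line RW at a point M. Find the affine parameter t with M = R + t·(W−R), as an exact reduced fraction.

t = 1/2

Assign Y = (0, 0), V = (1, 0), D = (0, 1) — the answer is frame-independent, so this choice is without loss of generality.
1. R lies on line VY with VR:RY = 2:1 ⇒ R = (1/3, 0)
2. Z lies on line YD with YZ:ZD = 1:5 ⇒ Z = (0, 1/6)
3. W lies on line DV with DW:WV = 2:1 ⇒ W = (2/3, 1/3)
4. F lies on line ZW with ZF:FW = 5:1 ⇒ F = (5/9, 11/36)
5. S is where the line through F parallel to ZR meets line VW ⇒ S = (5/6, 1/6)
through S parallel to RV: direction (2/3, 0); meets RW at M = (1/2, 1/6)
M = R + t·(W−R) with t = 1/2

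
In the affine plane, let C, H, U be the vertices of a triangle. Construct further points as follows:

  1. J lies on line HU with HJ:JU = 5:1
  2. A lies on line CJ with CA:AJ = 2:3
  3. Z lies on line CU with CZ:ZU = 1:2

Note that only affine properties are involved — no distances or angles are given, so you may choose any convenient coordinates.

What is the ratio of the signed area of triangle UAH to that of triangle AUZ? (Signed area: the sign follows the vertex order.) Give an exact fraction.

[UAH]:[AUZ] = 27/2

Set C = (0, 0), H = (1, 0), U = (0, 1); any affine frame gives the same invariant.
1. J lies on line HU with HJ:JU = 5:1 ⇒ J = (1/6, 5/6)
2. A lies on line CJ with CA:AJ = 2:3 ⇒ A = (1/15, 1/3)
3. Z lies on line CU with CZ:ZU = 1:2 ⇒ Z = (0, 1/3)
2·[UAH] = 3/5, 2·[AUZ] = 2/45
[UAH]:[AUZ] = 3/5:2/45 = 27/2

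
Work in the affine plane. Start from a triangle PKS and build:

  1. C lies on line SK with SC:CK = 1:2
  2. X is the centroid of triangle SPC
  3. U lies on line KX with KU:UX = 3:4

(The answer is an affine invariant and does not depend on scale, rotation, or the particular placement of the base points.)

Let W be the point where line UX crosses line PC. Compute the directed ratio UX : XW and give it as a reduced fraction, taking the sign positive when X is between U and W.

Set P = (0, 0), K = (1, 0), S = (0, 1); any affine frame gives the same invariant.
1. C lies on line SK with SC:CK = 1:2 ⇒ C = (1/3, 2/3)
2. X is the centroid of triangle SPC ⇒ X = (1/9, 5/9)
3. U lies on line KX with KU:UX = 3:4 ⇒ U = (13/21, 5/21)
line UX meets PC at W = (5/21, 10/21)
X = U + t·(W−U) with t = 4/3, so UX:XW = 4/3:-1/3

UX:XW = -4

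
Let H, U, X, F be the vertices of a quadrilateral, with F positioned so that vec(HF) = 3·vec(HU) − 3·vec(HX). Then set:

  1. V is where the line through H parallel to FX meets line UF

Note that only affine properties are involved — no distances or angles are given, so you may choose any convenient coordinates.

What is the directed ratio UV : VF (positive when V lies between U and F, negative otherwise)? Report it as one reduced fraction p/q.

UV:VF = -4/3

Set H = (0, 0), U = (1, 0), X = (0, 1), F = (3, -3); any affine frame gives the same invariant.
1. V is where the line through H parallel to FX meets line UF ⇒ V = (9, -12)
V = U + t·(F−U) with t = 4, so UV:VF = t:(1−t) = 4:-3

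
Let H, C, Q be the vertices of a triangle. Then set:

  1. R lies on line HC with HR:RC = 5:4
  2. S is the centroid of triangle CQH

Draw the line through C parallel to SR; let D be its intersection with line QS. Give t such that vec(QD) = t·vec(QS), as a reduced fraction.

t = -3

Work in coordinates with H = (0, 0), C = (1, 0), Q = (0, 1).
1. R lies on line HC with HR:RC = 5:4 ⇒ R = (5/9, 0)
2. S is the centroid of triangle CQH ⇒ S = (1/3, 1/3)
through C parallel to SR: direction (2/9, -1/3); meets QS at D = (-1, 3)
D = Q + t·(S−Q) with t = -3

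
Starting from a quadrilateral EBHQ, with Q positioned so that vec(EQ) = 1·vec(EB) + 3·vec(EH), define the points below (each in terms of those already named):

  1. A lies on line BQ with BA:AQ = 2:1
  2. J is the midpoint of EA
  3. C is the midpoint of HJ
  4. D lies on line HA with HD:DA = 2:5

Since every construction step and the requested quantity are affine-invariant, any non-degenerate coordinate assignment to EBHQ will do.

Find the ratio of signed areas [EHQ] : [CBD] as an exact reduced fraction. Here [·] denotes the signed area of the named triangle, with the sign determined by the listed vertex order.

[EHQ]:[CBD] = -4

Work in coordinates with E = (0, 0), B = (1, 0), H = (0, 1), Q = (1, 3).
1. A lies on line BQ with BA:AQ = 2:1 ⇒ A = (1, 2)
2. J is the midpoint of EA ⇒ J = (1/2, 1)
3. C is the midpoint of HJ ⇒ C = (1/4, 1)
4. D lies on line HA with HD:DA = 2:5 ⇒ D = (2/7, 9/7)
2·[EHQ] = -1, 2·[CBD] = 1/4
[EHQ]:[CBD] = -1:1/4 = -4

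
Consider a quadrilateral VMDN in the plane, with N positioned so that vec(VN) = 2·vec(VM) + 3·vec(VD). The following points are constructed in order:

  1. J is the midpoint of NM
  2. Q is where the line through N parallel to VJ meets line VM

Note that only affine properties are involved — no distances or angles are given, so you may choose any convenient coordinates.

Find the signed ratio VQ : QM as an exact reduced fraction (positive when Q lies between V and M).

Choose coordinates V = (0, 0), M = (1, 0), D = (0, 1), N = (2, 3).
1. J is the midpoint of NM ⇒ J = (3/2, 3/2)
2. Q is where the line through N parallel to VJ meets line VM ⇒ Q = (-1, 0)
Q = V + t·(M−V) with t = -1, so VQ:QM = t:(1−t) = -1:2

VQ:QM = -1/2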